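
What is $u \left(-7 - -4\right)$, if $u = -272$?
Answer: $816$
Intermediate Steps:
$u \left(-7 - -4\right) = - 272 \left(-7 - -4\right) = - 272 \left(-7 + 4\right) = \left(-272\right) \left(-3\right) = 816$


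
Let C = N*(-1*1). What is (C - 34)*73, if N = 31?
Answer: -4745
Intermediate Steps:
C = -31 (C = 31*(-1*1) = 31*(-1) = -31)
(C - 34)*73 = (-31 - 34)*73 = -65*73 = -4745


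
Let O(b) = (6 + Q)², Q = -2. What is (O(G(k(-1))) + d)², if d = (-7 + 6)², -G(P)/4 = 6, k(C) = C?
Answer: 289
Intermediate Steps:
G(P) = -24 (G(P) = -4*6 = -24)
d = 1 (d = (-1)² = 1)
O(b) = 16 (O(b) = (6 - 2)² = 4² = 16)
(O(G(k(-1))) + d)² = (16 + 1)² = 17² = 289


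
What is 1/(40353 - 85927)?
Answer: -1/45574 ≈ -2.1942e-5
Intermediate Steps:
1/(40353 - 85927) = 1/(-45574) = -1/45574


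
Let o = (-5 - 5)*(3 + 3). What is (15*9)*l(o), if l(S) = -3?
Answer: -405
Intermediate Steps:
o = -60 (o = -10*6 = -60)
(15*9)*l(o) = (15*9)*(-3) = 135*(-3) = -405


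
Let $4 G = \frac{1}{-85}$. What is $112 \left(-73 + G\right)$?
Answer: $- \frac{694988}{85} \approx -8176.3$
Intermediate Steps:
$G = - \frac{1}{340}$ ($G = \frac{1}{4 \left(-85\right)} = \frac{1}{4} \left(- \frac{1}{85}\right) = - \frac{1}{340} \approx -0.0029412$)
$112 \left(-73 + G\right) = 112 \left(-73 - \frac{1}{340}\right) = 112 \left(- \frac{24821}{340}\right) = - \frac{694988}{85}$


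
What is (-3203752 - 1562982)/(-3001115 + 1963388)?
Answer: 4766734/1037727 ≈ 4.5934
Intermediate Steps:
(-3203752 - 1562982)/(-3001115 + 1963388) = -4766734/(-1037727) = -4766734*(-1/1037727) = 4766734/1037727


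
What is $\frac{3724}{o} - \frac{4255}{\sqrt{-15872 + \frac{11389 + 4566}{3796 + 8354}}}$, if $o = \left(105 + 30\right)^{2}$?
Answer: $\frac{3724}{18225} + \frac{38295 i \sqrt{1156973070}}{38565769} \approx 0.20433 + 33.776 i$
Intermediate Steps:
$o = 18225$ ($o = 135^{2} = 18225$)
$\frac{3724}{o} - \frac{4255}{\sqrt{-15872 + \frac{11389 + 4566}{3796 + 8354}}} = \frac{3724}{18225} - \frac{4255}{\sqrt{-15872 + \frac{11389 + 4566}{3796 + 8354}}} = 3724 \cdot \frac{1}{18225} - \frac{4255}{\sqrt{-15872 + \frac{15955}{12150}}} = \frac{3724}{18225} - \frac{4255}{\sqrt{-15872 + 15955 \cdot \frac{1}{12150}}} = \frac{3724}{18225} - \frac{4255}{\sqrt{-15872 + \frac{3191}{2430}}} = \frac{3724}{18225} - \frac{4255}{\sqrt{- \frac{38565769}{2430}}} = \frac{3724}{18225} - \frac{4255}{\frac{1}{270} i \sqrt{1156973070}} = \frac{3724}{18225} - 4255 \left(- \frac{9 i \sqrt{1156973070}}{38565769}\right) = \frac{3724}{18225} + \frac{38295 i \sqrt{1156973070}}{38565769}$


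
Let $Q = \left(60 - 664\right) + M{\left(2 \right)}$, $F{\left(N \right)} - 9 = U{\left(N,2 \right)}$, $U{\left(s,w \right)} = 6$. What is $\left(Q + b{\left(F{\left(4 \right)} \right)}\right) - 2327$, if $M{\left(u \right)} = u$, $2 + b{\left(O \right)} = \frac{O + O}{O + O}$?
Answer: $-2930$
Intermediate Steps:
$F{\left(N \right)} = 15$ ($F{\left(N \right)} = 9 + 6 = 15$)
$b{\left(O \right)} = -1$ ($b{\left(O \right)} = -2 + \frac{O + O}{O + O} = -2 + \frac{2 O}{2 O} = -2 + 2 O \frac{1}{2 O} = -2 + 1 = -1$)
$Q = -602$ ($Q = \left(60 - 664\right) + 2 = -604 + 2 = -602$)
$\left(Q + b{\left(F{\left(4 \right)} \right)}\right) - 2327 = \left(-602 - 1\right) - 2327 = -603 - 2327 = -2930$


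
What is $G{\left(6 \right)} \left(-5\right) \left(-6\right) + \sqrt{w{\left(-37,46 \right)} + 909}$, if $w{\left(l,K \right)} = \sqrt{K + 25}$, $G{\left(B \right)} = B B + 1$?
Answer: $1110 + \sqrt{909 + \sqrt{71}} \approx 1140.3$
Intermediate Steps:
$G{\left(B \right)} = 1 + B^{2}$ ($G{\left(B \right)} = B^{2} + 1 = 1 + B^{2}$)
$w{\left(l,K \right)} = \sqrt{25 + K}$
$G{\left(6 \right)} \left(-5\right) \left(-6\right) + \sqrt{w{\left(-37,46 \right)} + 909} = \left(1 + 6^{2}\right) \left(-5\right) \left(-6\right) + \sqrt{\sqrt{25 + 46} + 909} = \left(1 + 36\right) \left(-5\right) \left(-6\right) + \sqrt{\sqrt{71} + 909} = 37 \left(-5\right) \left(-6\right) + \sqrt{909 + \sqrt{71}} = \left(-185\right) \left(-6\right) + \sqrt{909 + \sqrt{71}} = 1110 + \sqrt{909 + \sqrt{71}}$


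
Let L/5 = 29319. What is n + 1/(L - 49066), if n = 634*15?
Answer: 927500791/97529 ≈ 9510.0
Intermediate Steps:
L = 146595 (L = 5*29319 = 146595)
n = 9510
n + 1/(L - 49066) = 9510 + 1/(146595 - 49066) = 9510 + 1/97529 = 927500791/97529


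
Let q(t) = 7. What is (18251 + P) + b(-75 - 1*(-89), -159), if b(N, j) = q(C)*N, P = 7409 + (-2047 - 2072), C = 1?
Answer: 21639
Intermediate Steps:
P = 3290 (P = 7409 - 4119 = 3290)
b(N, j) = 7*N
(18251 + P) + b(-75 - 1*(-89), -159) = (18251 + 3290) + 7*(-75 - 1*(-89)) = 21541 + 7*(-75 + 89) = 21541 + 7*14 = 21541 + 98 = 21639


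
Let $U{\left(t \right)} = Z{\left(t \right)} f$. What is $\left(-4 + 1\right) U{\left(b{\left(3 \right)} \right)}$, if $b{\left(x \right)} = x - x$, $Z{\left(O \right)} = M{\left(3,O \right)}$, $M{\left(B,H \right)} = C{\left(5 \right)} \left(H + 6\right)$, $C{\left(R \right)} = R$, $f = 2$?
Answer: $-180$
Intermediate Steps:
$M{\left(B,H \right)} = 30 + 5 H$ ($M{\left(B,H \right)} = 5 \left(H + 6\right) = 5 \left(6 + H\right) = 30 + 5 H$)
$Z{\left(O \right)} = 30 + 5 O$
$b{\left(x \right)} = 0$
$U{\left(t \right)} = 60 + 10 t$ ($U{\left(t \right)} = \left(30 + 5 t\right) 2 = 60 + 10 t$)
$\left(-4 + 1\right) U{\left(b{\left(3 \right)} \right)} = \left(-4 + 1\right) \left(60 + 10 \cdot 0\right) = - 3 \left(60 + 0\right) = \left(-3\right) 60 = -180$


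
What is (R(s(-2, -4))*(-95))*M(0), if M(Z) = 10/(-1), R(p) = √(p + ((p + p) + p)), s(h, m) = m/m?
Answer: 1900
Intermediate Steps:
s(h, m) = 1
R(p) = 2*√p (R(p) = √(p + (2*p + p)) = √(p + 3*p) = √(4*p) = 2*√p)
M(Z) = -10 (M(Z) = 10*(-1) = -10)
(R(s(-2, -4))*(-95))*M(0) = ((2*√1)*(-95))*(-10) = ((2*1)*(-95))*(-10) = (2*(-95))*(-10) = -190*(-10) = 1900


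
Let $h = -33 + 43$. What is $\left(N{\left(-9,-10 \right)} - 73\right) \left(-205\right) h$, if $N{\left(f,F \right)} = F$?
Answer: $170150$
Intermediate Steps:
$h = 10$
$\left(N{\left(-9,-10 \right)} - 73\right) \left(-205\right) h = \left(-10 - 73\right) \left(-205\right) 10 = \left(-83\right) \left(-205\right) 10 = 17015 \cdot 10 = 170150$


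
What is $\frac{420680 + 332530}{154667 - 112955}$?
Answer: $\frac{125535}{6952} \approx 18.057$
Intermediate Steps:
$\frac{420680 + 332530}{154667 - 112955} = \frac{753210}{41712} = 753210 \cdot \frac{1}{41712} = \frac{125535}{6952}$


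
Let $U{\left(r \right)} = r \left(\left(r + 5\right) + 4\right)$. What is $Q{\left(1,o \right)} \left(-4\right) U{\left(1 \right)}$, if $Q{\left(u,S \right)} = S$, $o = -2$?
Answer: $80$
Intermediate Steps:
$U{\left(r \right)} = r \left(9 + r\right)$ ($U{\left(r \right)} = r \left(\left(5 + r\right) + 4\right) = r \left(9 + r\right)$)
$Q{\left(1,o \right)} \left(-4\right) U{\left(1 \right)} = \left(-2\right) \left(-4\right) 1 \left(9 + 1\right) = 8 \cdot 1 \cdot 10 = 8 \cdot 10 = 80$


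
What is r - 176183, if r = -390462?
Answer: -566645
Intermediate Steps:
r - 176183 = -390462 - 176183 = -566645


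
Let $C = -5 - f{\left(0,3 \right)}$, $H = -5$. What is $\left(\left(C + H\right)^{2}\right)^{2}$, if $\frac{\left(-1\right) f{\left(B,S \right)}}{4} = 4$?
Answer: $1296$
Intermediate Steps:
$f{\left(B,S \right)} = -16$ ($f{\left(B,S \right)} = \left(-4\right) 4 = -16$)
$C = 11$ ($C = -5 - -16 = -5 + 16 = 11$)
$\left(\left(C + H\right)^{2}\right)^{2} = \left(\left(11 - 5\right)^{2}\right)^{2} = \left(6^{2}\right)^{2} = 36^{2} = 1296$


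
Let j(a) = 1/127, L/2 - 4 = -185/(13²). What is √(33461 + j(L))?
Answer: 6*√14991461/127 ≈ 182.92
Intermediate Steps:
L = 982/169 (L = 8 + 2*(-185/(13²)) = 8 + 2*(-185/169) = 8 - 370/169 = 982/169 ≈ 5.8107)
j(a) = 1/127
√(33461 + j(L)) = √(33461 + 1/127) = √(4249548/127) = 6*√14991461/127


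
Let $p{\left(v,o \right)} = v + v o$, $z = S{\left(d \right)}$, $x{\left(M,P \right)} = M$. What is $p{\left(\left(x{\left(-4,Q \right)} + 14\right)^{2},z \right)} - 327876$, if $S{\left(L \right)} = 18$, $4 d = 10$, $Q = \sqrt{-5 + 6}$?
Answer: $-325976$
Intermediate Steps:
$Q = 1$ ($Q = \sqrt{1} = 1$)
$d = \frac{5}{2}$ ($d = \frac{1}{4} \cdot 10 = \frac{5}{2} \approx 2.5$)
$z = 18$
$p{\left(v,o \right)} = v + o v$
$p{\left(\left(x{\left(-4,Q \right)} + 14\right)^{2},z \right)} - 327876 = \left(-4 + 14\right)^{2} \left(1 + 18\right) - 327876 = 10^{2} \cdot 19 - 327876 = 100 \cdot 19 - 327876 = 1900 - 327876 = -325976$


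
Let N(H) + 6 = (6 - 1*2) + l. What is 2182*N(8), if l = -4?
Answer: -13092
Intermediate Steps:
N(H) = -6 (N(H) = -6 + ((6 - 1*2) - 4) = -6 + ((6 - 2) - 4) = -6 + (4 - 4) = -6 + 0 = -6)
2182*N(8) = 2182*(-6) = -13092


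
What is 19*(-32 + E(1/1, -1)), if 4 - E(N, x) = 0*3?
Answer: -532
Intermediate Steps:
E(N, x) = 4 (E(N, x) = 4 - 0*3 = 4 - 1*0 = 4 + 0 = 4)
19*(-32 + E(1/1, -1)) = 19*(-32 + 4) = 19*(-28) = -532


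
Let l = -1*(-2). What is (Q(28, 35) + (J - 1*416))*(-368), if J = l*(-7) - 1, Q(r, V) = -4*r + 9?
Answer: 196512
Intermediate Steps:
Q(r, V) = 9 - 4*r
l = 2
J = -15 (J = 2*(-7) - 1 = -14 - 1 = -15)
(Q(28, 35) + (J - 1*416))*(-368) = ((9 - 4*28) + (-15 - 1*416))*(-368) = ((9 - 112) + (-15 - 416))*(-368) = (-103 - 431)*(-368) = -534*(-368) = 196512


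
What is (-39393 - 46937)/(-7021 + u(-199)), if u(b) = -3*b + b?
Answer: 86330/6623 ≈ 13.035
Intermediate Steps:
u(b) = -2*b
(-39393 - 46937)/(-7021 + u(-199)) = (-39393 - 46937)/(-7021 - 2*(-199)) = -86330/(-7021 + 398) = -86330/(-6623) = -86330*(-1/6623) = 86330/6623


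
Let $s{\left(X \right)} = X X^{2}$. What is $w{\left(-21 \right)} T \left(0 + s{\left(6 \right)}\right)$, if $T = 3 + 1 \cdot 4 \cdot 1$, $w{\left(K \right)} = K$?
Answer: $-31752$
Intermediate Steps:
$s{\left(X \right)} = X^{3}$
$T = 7$ ($T = 3 + 4 \cdot 1 = 3 + 4 = 7$)
$w{\left(-21 \right)} T \left(0 + s{\left(6 \right)}\right) = - 21 \cdot 7 \left(0 + 6^{3}\right) = - 21 \cdot 7 \left(0 + 216\right) = - 21 \cdot 7 \cdot 216 = \left(-21\right) 1512 = -31752$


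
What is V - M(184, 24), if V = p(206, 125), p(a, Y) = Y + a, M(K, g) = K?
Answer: 147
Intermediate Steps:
V = 331 (V = 125 + 206 = 331)
V - M(184, 24) = 331 - 1*184 = 331 - 184 = 147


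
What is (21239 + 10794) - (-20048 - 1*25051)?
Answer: 77132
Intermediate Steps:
(21239 + 10794) - (-20048 - 1*25051) = 32033 - (-20048 - 25051) = 32033 - 1*(-45099) = 32033 + 45099 = 77132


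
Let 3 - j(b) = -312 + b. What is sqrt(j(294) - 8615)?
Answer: I*sqrt(8594) ≈ 92.704*I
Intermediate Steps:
j(b) = 315 - b (j(b) = 3 - (-312 + b) = 3 + (312 - b) = 315 - b)
sqrt(j(294) - 8615) = sqrt((315 - 1*294) - 8615) = sqrt((315 - 294) - 8615) = sqrt(21 - 8615) = sqrt(-8594) = I*sqrt(8594)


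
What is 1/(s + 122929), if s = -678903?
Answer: -1/555974 ≈ -1.7986e-6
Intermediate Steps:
1/(s + 122929) = 1/(-678903 + 122929) = 1/(-555974) = -1/555974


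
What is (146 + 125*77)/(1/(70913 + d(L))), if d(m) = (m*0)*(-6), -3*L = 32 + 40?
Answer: 692890923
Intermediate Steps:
L = -24 (L = -(32 + 40)/3 = -⅓*72 = -24)
d(m) = 0 (d(m) = 0*(-6) = 0)
(146 + 125*77)/(1/(70913 + d(L))) = (146 + 125*77)/(1/(70913 + 0)) = (146 + 9625)/(1/70913) = 9771/(1/70913) = 9771*70913 = 692890923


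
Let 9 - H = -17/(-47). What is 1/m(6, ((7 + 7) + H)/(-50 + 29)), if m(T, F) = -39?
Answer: -1/39 ≈ -0.025641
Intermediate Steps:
H = 406/47 (H = 9 - (-17)/(-47) = 9 - (-17)*(-1)/47 = 9 - 1*17/47 = 9 - 17/47 = 406/47 ≈ 8.6383)
1/m(6, ((7 + 7) + H)/(-50 + 29)) = 1/(-39) = -1/39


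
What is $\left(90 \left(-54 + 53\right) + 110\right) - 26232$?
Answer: $-26212$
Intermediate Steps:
$\left(90 \left(-54 + 53\right) + 110\right) - 26232 = \left(90 \left(-1\right) + 110\right) - 26232 = \left(-90 + 110\right) - 26232 = 20 - 26232 = -26212$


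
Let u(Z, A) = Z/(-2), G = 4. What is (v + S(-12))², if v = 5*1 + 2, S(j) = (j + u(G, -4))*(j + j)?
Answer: 117649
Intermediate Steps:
u(Z, A) = -Z/2 (u(Z, A) = Z*(-½) = -Z/2)
S(j) = 2*j*(-2 + j) (S(j) = (j - ½*4)*(j + j) = (j - 2)*(2*j) = (-2 + j)*(2*j) = 2*j*(-2 + j))
v = 7 (v = 5 + 2 = 7)
(v + S(-12))² = (7 + 2*(-12)*(-2 - 12))² = (7 + 2*(-12)*(-14))² = (7 + 336)² = 343² = 117649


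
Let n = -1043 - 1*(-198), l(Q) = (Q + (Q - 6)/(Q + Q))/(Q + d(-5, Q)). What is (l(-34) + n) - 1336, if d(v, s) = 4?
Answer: -555871/255 ≈ -2179.9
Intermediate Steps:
l(Q) = (Q + (-6 + Q)/(2*Q))/(4 + Q) (l(Q) = (Q + (Q - 6)/(Q + Q))/(Q + 4) = (Q + (-6 + Q)/((2*Q)))/(4 + Q) = (Q + (-6 + Q)*(1/(2*Q)))/(4 + Q) = (Q + (-6 + Q)/(2*Q))/(4 + Q))
n = -845 (n = -1043 + 198 = -845)
(l(-34) + n) - 1336 = ((-3 + (-34)² + (½)*(-34))/((-34)*(4 - 34)) - 845) - 1336 = (-1/34*(-3 + 1156 - 17)/(-30) - 845) - 1336 = (-1/34*(-1/30)*1136 - 845) - 1336 = (284/255 - 845) - 1336 = -215191/255 - 1336 = -555871/255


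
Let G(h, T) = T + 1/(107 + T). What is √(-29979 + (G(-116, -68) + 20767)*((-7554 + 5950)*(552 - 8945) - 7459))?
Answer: 485*√200093959/13 ≈ 5.2773e+5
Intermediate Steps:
√(-29979 + (G(-116, -68) + 20767)*((-7554 + 5950)*(552 - 8945) - 7459)) = √(-29979 + ((1 + (-68)² + 107*(-68))/(107 - 68) + 20767)*((-7554 + 5950)*(552 - 8945) - 7459)) = √(-29979 + ((1 + 4624 - 7276)/39 + 20767)*(-1604*(-8393) - 7459)) = √(-29979 + ((1/39)*(-2651) + 20767)*(13462372 - 7459)) = √(-29979 + (-2651/39 + 20767)*13454913) = √(-29979 + (807262/39)*13454913) = √(-29979 + 3620546659402/13) = √(3620546269675/13) = 485*√200093959/13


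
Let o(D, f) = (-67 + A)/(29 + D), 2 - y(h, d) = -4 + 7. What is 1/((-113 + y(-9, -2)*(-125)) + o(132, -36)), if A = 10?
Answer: 161/1875 ≈ 0.085867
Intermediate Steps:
y(h, d) = -1 (y(h, d) = 2 - (-4 + 7) = 2 - 1*3 = 2 - 3 = -1)
o(D, f) = -57/(29 + D) (o(D, f) = (-67 + 10)/(29 + D) = -57/(29 + D))
1/((-113 + y(-9, -2)*(-125)) + o(132, -36)) = 1/((-113 - 1*(-125)) - 57/(29 + 132)) = 1/((-113 + 125) - 57/161) = 1/(12 - 57*1/161) = 1/(12 - 57/161) = 1/(1875/161) = 161/1875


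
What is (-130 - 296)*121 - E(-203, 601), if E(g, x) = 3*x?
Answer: -53349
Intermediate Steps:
(-130 - 296)*121 - E(-203, 601) = (-130 - 296)*121 - 3*601 = -426*121 - 1*1803 = -51546 - 1803 = -53349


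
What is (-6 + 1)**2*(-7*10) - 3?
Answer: -1753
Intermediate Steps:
(-6 + 1)**2*(-7*10) - 3 = (-5)**2*(-70) - 3 = 25*(-70) - 3 = -1750 - 3 = -1753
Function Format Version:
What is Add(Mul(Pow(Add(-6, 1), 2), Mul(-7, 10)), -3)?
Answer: -1753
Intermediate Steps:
Add(Mul(Pow(Add(-6, 1), 2), Mul(-7, 10)), -3) = Add(Mul(Pow(-5, 2), -70), -3) = Add(Mul(25, -70), -3) = Add(-1750, -3) = -1753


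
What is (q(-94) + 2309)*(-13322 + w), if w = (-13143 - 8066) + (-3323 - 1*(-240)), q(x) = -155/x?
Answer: -4084899207/47 ≈ -8.6913e+7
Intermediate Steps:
w = -24292 (w = -21209 + (-3323 + 240) = -21209 - 3083 = -24292)
(q(-94) + 2309)*(-13322 + w) = (-155/(-94) + 2309)*(-13322 - 24292) = (-155*(-1/94) + 2309)*(-37614) = (155/94 + 2309)*(-37614) = (217201/94)*(-37614) = -4084899207/47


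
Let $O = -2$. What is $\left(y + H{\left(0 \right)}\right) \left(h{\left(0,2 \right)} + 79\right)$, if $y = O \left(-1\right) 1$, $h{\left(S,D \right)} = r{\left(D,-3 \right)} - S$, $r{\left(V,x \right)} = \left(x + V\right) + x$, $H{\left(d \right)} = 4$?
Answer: $450$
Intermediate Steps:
$r{\left(V,x \right)} = V + 2 x$ ($r{\left(V,x \right)} = \left(V + x\right) + x = V + 2 x$)
$h{\left(S,D \right)} = -6 + D - S$ ($h{\left(S,D \right)} = \left(D + 2 \left(-3\right)\right) - S = \left(D - 6\right) - S = \left(-6 + D\right) - S = -6 + D - S$)
$y = 2$ ($y = \left(-2\right) \left(-1\right) 1 = 2 \cdot 1 = 2$)
$\left(y + H{\left(0 \right)}\right) \left(h{\left(0,2 \right)} + 79\right) = \left(2 + 4\right) \left(\left(-6 + 2 - 0\right) + 79\right) = 6 \left(\left(-6 + 2 + 0\right) + 79\right) = 6 \left(-4 + 79\right) = 6 \cdot 75 = 450$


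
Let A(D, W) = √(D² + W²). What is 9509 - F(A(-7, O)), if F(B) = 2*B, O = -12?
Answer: 9509 - 2*√193 ≈ 9481.2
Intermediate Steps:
9509 - F(A(-7, O)) = 9509 - 2*√((-7)² + (-12)²) = 9509 - 2*√(49 + 144) = 9509 - 2*√193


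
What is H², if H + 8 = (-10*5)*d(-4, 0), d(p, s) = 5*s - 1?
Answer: 1764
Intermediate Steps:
d(p, s) = -1 + 5*s
H = 42 (H = -8 + (-10*5)*(-1 + 5*0) = -8 - 50*(-1 + 0) = -8 - 50*(-1) = -8 + 50 = 42)
H² = 42² = 1764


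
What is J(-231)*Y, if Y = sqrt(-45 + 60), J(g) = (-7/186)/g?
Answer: sqrt(15)/6138 ≈ 0.00063099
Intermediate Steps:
J(g) = -7/(186*g) (J(g) = (-7*1/186)/g = -7/(186*g))
Y = sqrt(15) ≈ 3.8730
J(-231)*Y = (-7/186/(-231))*sqrt(15) = (-7/186*(-1/231))*sqrt(15) = sqrt(15)/6138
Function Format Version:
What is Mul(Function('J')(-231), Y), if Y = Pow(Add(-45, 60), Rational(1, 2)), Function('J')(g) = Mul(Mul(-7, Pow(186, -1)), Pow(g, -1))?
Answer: Mul(Rational(1, 6138), Pow(15, Rational(1, 2))) ≈ 0.00063099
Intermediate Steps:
Function('J')(g) = Mul(Rational(-7, 186), Pow(g, -1)) (Function('J')(g) = Mul(Mul(-7, Rational(1, 186)), Pow(g, -1)) = Mul(Rational(-7, 186), Pow(g, -1)))
Y = Pow(15, Rational(1, 2)) ≈ 3.8730
Mul(Function('J')(-231), Y) = Mul(Mul(Rational(-7, 186), Pow(-231, -1)), Pow(15, Rational(1, 2))) = Mul(Mul(Rational(-7, 186), Rational(-1, 231)), Pow(15, Rational(1, 2))) = Mul(Rational(1, 6138), Pow(15, Rational(1, 2)))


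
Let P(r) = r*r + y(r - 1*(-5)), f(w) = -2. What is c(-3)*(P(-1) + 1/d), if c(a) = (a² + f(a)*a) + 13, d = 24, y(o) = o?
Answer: 847/6 ≈ 141.17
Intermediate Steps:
P(r) = 5 + r + r² (P(r) = r*r + (r - 1*(-5)) = r² + (r + 5) = r² + (5 + r) = 5 + r + r²)
c(a) = 13 + a² - 2*a (c(a) = (a² - 2*a) + 13 = 13 + a² - 2*a)
c(-3)*(P(-1) + 1/d) = (13 + (-3)² - 2*(-3))*((5 - 1 + (-1)²) + 1/24) = (13 + 9 + 6)*((5 - 1 + 1) + 1/24) = 28*(5 + 1/24) = 28*(121/24) = 847/6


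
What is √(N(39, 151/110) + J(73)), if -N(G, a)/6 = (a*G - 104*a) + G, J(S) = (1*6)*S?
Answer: √89463/11 ≈ 27.191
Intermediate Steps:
J(S) = 6*S
N(G, a) = -6*G + 624*a - 6*G*a (N(G, a) = -6*((a*G - 104*a) + G) = -6*((G*a - 104*a) + G) = -6*((-104*a + G*a) + G) = -6*(G - 104*a + G*a) = -6*G + 624*a - 6*G*a)
√(N(39, 151/110) + J(73)) = √((-6*39 + 624*(151/110) - 6*39*151/110) + 6*73) = √((-234 + 624*(151*(1/110)) - 6*39*151*(1/110)) + 438) = √((-234 + 624*(151/110) - 6*39*151/110) + 438) = √((-234 + 47112/55 - 17667/55) + 438) = √(3315/11 + 438) = √(8133/11) = √89463/11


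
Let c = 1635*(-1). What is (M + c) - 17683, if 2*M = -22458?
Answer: -30547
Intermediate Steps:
M = -11229 (M = (½)*(-22458) = -11229)
c = -1635
(M + c) - 17683 = (-11229 - 1635) - 17683 = -12864 - 17683 = -30547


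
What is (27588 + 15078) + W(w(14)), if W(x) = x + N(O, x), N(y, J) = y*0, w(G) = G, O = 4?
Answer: 42680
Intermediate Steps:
N(y, J) = 0
W(x) = x (W(x) = x + 0 = x)
(27588 + 15078) + W(w(14)) = (27588 + 15078) + 14 = 42666 + 14 = 42680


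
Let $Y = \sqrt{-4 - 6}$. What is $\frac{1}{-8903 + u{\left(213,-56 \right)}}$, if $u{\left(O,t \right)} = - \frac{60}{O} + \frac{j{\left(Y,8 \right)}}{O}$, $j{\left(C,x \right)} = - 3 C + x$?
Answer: $- \frac{403931283}{3596298824971} + \frac{639 i \sqrt{10}}{3596298824971} \approx -0.00011232 + 5.6188 \cdot 10^{-10} i$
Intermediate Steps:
$Y = i \sqrt{10}$ ($Y = \sqrt{-10} = i \sqrt{10} \approx 3.1623 i$)
$j{\left(C,x \right)} = x - 3 C$
$u{\left(O,t \right)} = - \frac{60}{O} + \frac{8 - 3 i \sqrt{10}}{O}$
$\frac{1}{-8903 + u{\left(213,-56 \right)}} = \frac{1}{-8903 + \frac{-52 - 3 i \sqrt{10}}{213}} = \frac{1}{-8903 - \left(\frac{52}{213} + \frac{i \sqrt{10}}{71}\right)} = \frac{1}{- \frac{1896391}{213} - \frac{i \sqrt{10}}{71}}$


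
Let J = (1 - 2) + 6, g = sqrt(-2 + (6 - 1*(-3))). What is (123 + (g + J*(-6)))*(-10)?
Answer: -930 - 10*sqrt(7) ≈ -956.46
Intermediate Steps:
g = sqrt(7) (g = sqrt(-2 + (6 + 3)) = sqrt(-2 + 9) = sqrt(7) ≈ 2.6458)
J = 5 (J = -1 + 6 = 5)
(123 + (g + J*(-6)))*(-10) = (123 + (sqrt(7) + 5*(-6)))*(-10) = (123 + (sqrt(7) - 30))*(-10) = (123 + (-30 + sqrt(7)))*(-10) = (93 + sqrt(7))*(-10) = -930 - 10*sqrt(7)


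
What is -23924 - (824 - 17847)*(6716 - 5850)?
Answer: 14717994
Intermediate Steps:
-23924 - (824 - 17847)*(6716 - 5850) = -23924 - (-17023)*866 = -23924 - 1*(-14741918) = -23924 + 14741918 = 14717994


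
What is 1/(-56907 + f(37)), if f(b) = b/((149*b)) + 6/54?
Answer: -1341/76312129 ≈ -1.7573e-5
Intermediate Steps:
f(b) = 158/1341 (f(b) = b*(1/(149*b)) + 6*(1/54) = 1/149 + ⅑ = 158/1341)
1/(-56907 + f(37)) = 1/(-56907 + 158/1341) = 1/(-76312129/1341) = -1341/76312129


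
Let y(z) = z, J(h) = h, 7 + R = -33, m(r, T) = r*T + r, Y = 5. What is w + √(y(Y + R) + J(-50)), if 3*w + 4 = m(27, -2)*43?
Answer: -1165/3 + I*√85 ≈ -388.33 + 9.2195*I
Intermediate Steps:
m(r, T) = r + T*r (m(r, T) = T*r + r = r + T*r)
R = -40 (R = -7 - 33 = -40)
w = -1165/3 (w = -4/3 + ((27*(1 - 2))*43)/3 = -4/3 + ((27*(-1))*43)/3 = -4/3 + (-27*43)/3 = -4/3 + (⅓)*(-1161) = -4/3 - 387 = -1165/3 ≈ -388.33)
w + √(y(Y + R) + J(-50)) = -1165/3 + √((5 - 40) - 50) = -1165/3 + √(-35 - 50) = -1165/3 + √(-85) = -1165/3 + I*√85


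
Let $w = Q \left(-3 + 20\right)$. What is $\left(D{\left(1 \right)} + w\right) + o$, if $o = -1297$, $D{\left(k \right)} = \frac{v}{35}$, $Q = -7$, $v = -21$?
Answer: $- \frac{7083}{5} \approx -1416.6$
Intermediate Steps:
$D{\left(k \right)} = - \frac{3}{5}$ ($D{\left(k \right)} = - \frac{21}{35} = \left(-21\right) \frac{1}{35} = - \frac{3}{5}$)
$w = -119$ ($w = - 7 \left(-3 + 20\right) = \left(-7\right) 17 = -119$)
$\left(D{\left(1 \right)} + w\right) + o = \left(- \frac{3}{5} - 119\right) - 1297 = - \frac{598}{5} - 1297 = - \frac{7083}{5}$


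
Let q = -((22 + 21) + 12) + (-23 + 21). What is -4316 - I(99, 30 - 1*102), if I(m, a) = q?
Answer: -4259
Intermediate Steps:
q = -57 (q = -(43 + 12) - 2 = -1*55 - 2 = -55 - 2 = -57)
I(m, a) = -57
-4316 - I(99, 30 - 1*102) = -4316 - 1*(-57) = -4316 + 57 = -4259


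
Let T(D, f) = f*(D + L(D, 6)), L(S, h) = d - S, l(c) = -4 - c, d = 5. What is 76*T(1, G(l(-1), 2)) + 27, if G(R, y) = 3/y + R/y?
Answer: 27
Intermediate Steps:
L(S, h) = 5 - S
T(D, f) = 5*f (T(D, f) = f*(D + (5 - D)) = f*5 = 5*f)
76*T(1, G(l(-1), 2)) + 27 = 76*(5*((3 + (-4 - 1*(-1)))/2)) + 27 = 76*(5*((3 + (-4 + 1))/2)) + 27 = 76*(5*((3 - 3)/2)) + 27 = 76*(5*((½)*0)) + 27 = 76*(5*0) + 27 = 76*0 + 27 = 0 + 27 = 27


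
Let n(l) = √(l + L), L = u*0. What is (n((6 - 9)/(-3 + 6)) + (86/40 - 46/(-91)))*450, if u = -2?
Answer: 217485/182 + 450*I ≈ 1195.0 + 450.0*I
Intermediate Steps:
L = 0 (L = -2*0 = 0)
n(l) = √l (n(l) = √(l + 0) = √l)
(n((6 - 9)/(-3 + 6)) + (86/40 - 46/(-91)))*450 = (√((6 - 9)/(-3 + 6)) + (86/40 - 46/(-91)))*450 = (√(-3/3) + (86*(1/40) - 46*(-1/91)))*450 = (√(-3*⅓) + (43/20 + 46/91))*450 = (√(-1) + 4833/1820)*450 = (I + 4833/1820)*450 = (4833/1820 + I)*450 = 217485/182 + 450*I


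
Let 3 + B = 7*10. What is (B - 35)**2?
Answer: 1024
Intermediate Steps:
B = 67 (B = -3 + 7*10 = -3 + 70 = 67)
(B - 35)**2 = (67 - 35)**2 = 32**2 = 1024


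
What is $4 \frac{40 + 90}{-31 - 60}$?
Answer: $- \frac{40}{7} \approx -5.7143$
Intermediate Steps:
$4 \frac{40 + 90}{-31 - 60} = 4 \frac{130}{-91} = 4 \cdot 130 \left(- \frac{1}{91}\right) = 4 \left(- \frac{10}{7}\right) = - \frac{40}{7}$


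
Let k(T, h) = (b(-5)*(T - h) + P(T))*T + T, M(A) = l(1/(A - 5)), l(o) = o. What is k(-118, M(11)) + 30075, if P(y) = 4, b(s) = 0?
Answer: 29485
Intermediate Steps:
M(A) = 1/(-5 + A) (M(A) = 1/(A - 5) = 1/(-5 + A))
k(T, h) = 5*T (k(T, h) = (0*(T - h) + 4)*T + T = (0 + 4)*T + T = 4*T + T = 5*T)
k(-118, M(11)) + 30075 = 5*(-118) + 30075 = -590 + 30075 = 29485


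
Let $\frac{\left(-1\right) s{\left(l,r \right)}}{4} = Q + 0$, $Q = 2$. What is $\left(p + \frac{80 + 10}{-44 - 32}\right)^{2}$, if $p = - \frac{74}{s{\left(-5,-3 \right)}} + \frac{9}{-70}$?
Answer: $\frac{445758769}{7075600} \approx 62.999$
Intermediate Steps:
$s{\left(l,r \right)} = -8$ ($s{\left(l,r \right)} = - 4 \left(2 + 0\right) = \left(-4\right) 2 = -8$)
$p = \frac{1277}{140}$ ($p = - \frac{74}{-8} + \frac{9}{-70} = \left(-74\right) \left(- \frac{1}{8}\right) + 9 \left(- \frac{1}{70}\right) = \frac{37}{4} - \frac{9}{70} = \frac{1277}{140} \approx 9.1214$)
$\left(p + \frac{80 + 10}{-44 - 32}\right)^{2} = \left(\frac{1277}{140} + \frac{80 + 10}{-44 - 32}\right)^{2} = \left(\frac{1277}{140} + \frac{90}{-76}\right)^{2} = \left(\frac{1277}{140} + 90 \left(- \frac{1}{76}\right)\right)^{2} = \left(\frac{1277}{140} - \frac{45}{38}\right)^{2} = \left(\frac{21113}{2660}\right)^{2} = \frac{445758769}{7075600}$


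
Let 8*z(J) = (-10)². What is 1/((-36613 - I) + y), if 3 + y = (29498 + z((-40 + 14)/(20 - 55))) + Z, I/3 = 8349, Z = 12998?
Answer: -2/38309 ≈ -5.2207e-5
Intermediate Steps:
I = 25047 (I = 3*8349 = 25047)
z(J) = 25/2 (z(J) = (⅛)*(-10)² = (⅛)*100 = 25/2)
y = 85011/2 (y = -3 + ((29498 + 25/2) + 12998) = -3 + (59021/2 + 12998) = -3 + 85017/2 = 85011/2 ≈ 42506.)
1/((-36613 - I) + y) = 1/((-36613 - 1*25047) + 85011/2) = 1/((-36613 - 25047) + 85011/2) = 1/(-61660 + 85011/2) = 1/(-38309/2) = -2/38309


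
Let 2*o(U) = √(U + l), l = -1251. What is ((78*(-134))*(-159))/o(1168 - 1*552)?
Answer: -3323736*I*√635/635 ≈ -1.319e+5*I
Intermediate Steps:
o(U) = √(-1251 + U)/2 (o(U) = √(U - 1251)/2 = √(-1251 + U)/2)
((78*(-134))*(-159))/o(1168 - 1*552) = ((78*(-134))*(-159))/((√(-1251 + (1168 - 1*552))/2)) = (-10452*(-159))/((√(-1251 + (1168 - 552))/2)) = 1661868/((√(-1251 + 616)/2)) = 1661868/((√(-635)/2)) = 1661868/(((I*√635)/2)) = 1661868/((I*√635/2)) = 1661868*(-2*I*√635/635) = -3323736*I*√635/635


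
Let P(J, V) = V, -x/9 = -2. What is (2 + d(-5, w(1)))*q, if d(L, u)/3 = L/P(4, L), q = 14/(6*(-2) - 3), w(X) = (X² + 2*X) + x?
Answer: -14/3 ≈ -4.6667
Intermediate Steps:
x = 18 (x = -9*(-2) = 18)
w(X) = 18 + X² + 2*X (w(X) = (X² + 2*X) + 18 = 18 + X² + 2*X)
q = -14/15 (q = 14/(-12 - 3) = 14/(-15) = 14*(-1/15) = -14/15 ≈ -0.93333)
d(L, u) = 3 (d(L, u) = 3*(L/L) = 3*1 = 3)
(2 + d(-5, w(1)))*q = (2 + 3)*(-14/15) = 5*(-14/15) = -14/3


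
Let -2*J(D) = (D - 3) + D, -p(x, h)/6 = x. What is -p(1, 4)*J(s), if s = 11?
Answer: -57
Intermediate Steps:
p(x, h) = -6*x
J(D) = 3/2 - D (J(D) = -((D - 3) + D)/2 = -((-3 + D) + D)/2 = -(-3 + 2*D)/2 = 3/2 - D)
-p(1, 4)*J(s) = -(-6*1)*(3/2 - 1*11) = -(-6)*(3/2 - 11) = -(-6)*(-19)/2 = -1*57 = -57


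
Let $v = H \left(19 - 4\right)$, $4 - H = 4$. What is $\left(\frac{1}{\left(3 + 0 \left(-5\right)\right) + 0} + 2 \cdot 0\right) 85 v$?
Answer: $0$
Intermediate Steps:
$H = 0$ ($H = 4 - 4 = 0$)
$v = 0$ ($v = 0 \left(19 - 4\right) = 0 \cdot 15 = 0$)
$\left(\frac{1}{\left(3 + 0 \left(-5\right)\right) + 0} + 2 \cdot 0\right) 85 v = \left(\frac{1}{\left(3 + 0 \left(-5\right)\right) + 0} + 2 \cdot 0\right) 85 \cdot 0 = \left(\frac{1}{\left(3 + 0\right) + 0} + 0\right) 85 \cdot 0 = \left(\frac{1}{3 + 0} + 0\right) 85 \cdot 0 = \left(\frac{1}{3} + 0\right) 85 \cdot 0 = \frac{1}{3} \cdot 85 \cdot 0 = \frac{85}{3} \cdot 0 = 0$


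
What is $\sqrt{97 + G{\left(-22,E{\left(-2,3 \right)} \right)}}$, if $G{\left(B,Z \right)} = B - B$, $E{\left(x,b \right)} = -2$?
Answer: $\sqrt{97} \approx 9.8489$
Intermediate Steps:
$G{\left(B,Z \right)} = 0$
$\sqrt{97 + G{\left(-22,E{\left(-2,3 \right)} \right)}} = \sqrt{97 + 0} = \sqrt{97}$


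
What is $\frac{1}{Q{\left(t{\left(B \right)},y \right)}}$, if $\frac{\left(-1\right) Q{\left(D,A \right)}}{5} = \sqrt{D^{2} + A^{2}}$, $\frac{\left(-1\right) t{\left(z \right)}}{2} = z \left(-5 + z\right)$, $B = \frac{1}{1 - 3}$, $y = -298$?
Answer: $- \frac{2 \sqrt{355337}}{1776685} \approx -0.00067103$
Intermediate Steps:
$B = - \frac{1}{2}$ ($B = \frac{1}{-2} = - \frac{1}{2} \approx -0.5$)
$t{\left(z \right)} = - 2 z \left(-5 + z\right)$
$Q{\left(D,A \right)} = - 5 \sqrt{A^{2} + D^{2}}$ ($Q{\left(D,A \right)} = - 5 \sqrt{D^{2} + A^{2}} = - 5 \sqrt{A^{2} + D^{2}}$)
$\frac{1}{Q{\left(t{\left(B \right)},y \right)}} = \frac{1}{\left(-5\right) \sqrt{\left(-298\right)^{2} + \left(2 \left(- \frac{1}{2}\right) \left(5 - - \frac{1}{2}\right)\right)^{2}}} = \frac{1}{\left(-5\right) \sqrt{88804 + \left(2 \left(- \frac{1}{2}\right) \left(5 + \frac{1}{2}\right)\right)^{2}}} = \frac{1}{\left(-5\right) \sqrt{88804 + \left(2 \left(- \frac{1}{2}\right) \frac{11}{2}\right)^{2}}} = \frac{1}{\left(-5\right) \sqrt{88804 + \left(- \frac{11}{2}\right)^{2}}} = \frac{1}{\left(-5\right) \sqrt{88804 + \frac{121}{4}}} = \frac{1}{\left(-5\right) \sqrt{\frac{355337}{4}}} = \frac{1}{\left(-5\right) \frac{\sqrt{355337}}{2}} = \frac{1}{\left(- \frac{5}{2}\right) \sqrt{355337}} = - \frac{2 \sqrt{355337}}{1776685}$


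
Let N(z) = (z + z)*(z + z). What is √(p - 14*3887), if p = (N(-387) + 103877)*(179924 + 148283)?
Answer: √230714040853 ≈ 4.8033e+5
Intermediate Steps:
N(z) = 4*z² (N(z) = (2*z)*(2*z) = 4*z²)
p = 230714095271 (p = (4*(-387)² + 103877)*(179924 + 148283) = (4*149769 + 103877)*328207 = (599076 + 103877)*328207 = 702953*328207 = 230714095271)
√(p - 14*3887) = √(230714095271 - 14*3887) = √(230714095271 - 54418) = √230714040853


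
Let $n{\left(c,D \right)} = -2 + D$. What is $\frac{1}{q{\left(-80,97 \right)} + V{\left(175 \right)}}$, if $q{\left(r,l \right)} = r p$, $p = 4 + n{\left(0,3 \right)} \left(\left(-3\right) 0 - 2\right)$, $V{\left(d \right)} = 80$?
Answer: $- \frac{1}{80} \approx -0.0125$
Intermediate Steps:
$p = 2$ ($p = 4 + \left(-2 + 3\right) \left(\left(-3\right) 0 - 2\right) = 4 + 1 \left(0 - 2\right) = 4 + 1 \left(-2\right) = 4 - 2 = 2$)
$q{\left(r,l \right)} = 2 r$ ($q{\left(r,l \right)} = r 2 = 2 r$)
$\frac{1}{q{\left(-80,97 \right)} + V{\left(175 \right)}} = \frac{1}{2 \left(-80\right) + 80} = \frac{1}{-160 + 80} = \frac{1}{-80} = - \frac{1}{80}$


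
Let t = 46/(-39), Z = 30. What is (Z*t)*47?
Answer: -21620/13 ≈ -1663.1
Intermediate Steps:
t = -46/39 (t = 46*(-1/39) = -46/39 ≈ -1.1795)
(Z*t)*47 = (30*(-46/39))*47 = -460/13*47 = -21620/13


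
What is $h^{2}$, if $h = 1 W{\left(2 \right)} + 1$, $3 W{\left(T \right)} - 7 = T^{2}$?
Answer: $\frac{196}{9} \approx 21.778$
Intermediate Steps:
$W{\left(T \right)} = \frac{7}{3} + \frac{T^{2}}{3}$
$h = \frac{14}{3}$ ($h = 1 \left(\frac{7}{3} + \frac{2^{2}}{3}\right) + 1 = 1 \left(\frac{7}{3} + \frac{1}{3} \cdot 4\right) + 1 = 1 \left(\frac{7}{3} + \frac{4}{3}\right) + 1 = 1 \cdot \frac{11}{3} + 1 = \frac{11}{3} + 1 = \frac{14}{3} \approx 4.6667$)
$h^{2} = \left(\frac{14}{3}\right)^{2} = \frac{196}{9}$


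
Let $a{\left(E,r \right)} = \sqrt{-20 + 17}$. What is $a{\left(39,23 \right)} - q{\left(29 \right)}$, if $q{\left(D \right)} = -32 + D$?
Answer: $3 + i \sqrt{3} \approx 3.0 + 1.732 i$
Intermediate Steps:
$a{\left(E,r \right)} = i \sqrt{3}$ ($a{\left(E,r \right)} = \sqrt{-3} = i \sqrt{3}$)
$a{\left(39,23 \right)} - q{\left(29 \right)} = i \sqrt{3} - \left(-32 + 29\right) = i \sqrt{3} - -3 = i \sqrt{3} + 3 = 3 + i \sqrt{3}$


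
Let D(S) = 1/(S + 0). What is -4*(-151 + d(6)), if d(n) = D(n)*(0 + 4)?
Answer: 1804/3 ≈ 601.33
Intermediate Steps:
D(S) = 1/S
d(n) = 4/n (d(n) = (0 + 4)/n = 4/n)
-4*(-151 + d(6)) = -4*(-151 + 4/6) = -4*(-151 + 4*(⅙)) = -4*(-151 + ⅔) = -4*(-451/3) = 1804/3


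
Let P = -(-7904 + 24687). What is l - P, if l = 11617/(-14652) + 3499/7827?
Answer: 641551662607/38227068 ≈ 16783.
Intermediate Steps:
l = -13219637/38227068 (l = 11617*(-1/14652) + 3499*(1/7827) = -11617/14652 + 3499/7827 = -13219637/38227068 ≈ -0.34582)
P = -16783 (P = -1*16783 = -16783)
l - P = -13219637/38227068 - 1*(-16783) = -13219637/38227068 + 16783 = 641551662607/38227068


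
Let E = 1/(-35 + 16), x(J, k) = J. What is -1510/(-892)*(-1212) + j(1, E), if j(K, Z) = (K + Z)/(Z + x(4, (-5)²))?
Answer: -11436912/5575 ≈ -2051.5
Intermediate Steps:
E = -1/19 (E = 1/(-19) = -1/19 ≈ -0.052632)
j(K, Z) = (K + Z)/(4 + Z) (j(K, Z) = (K + Z)/(Z + 4) = (K + Z)/(4 + Z))
-1510/(-892)*(-1212) + j(1, E) = -1510/(-892)*(-1212) + (1 - 1/19)/(4 - 1/19) = -1510*(-1/892)*(-1212) + (18/19)/(75/19) = (755/446)*(-1212) + (19/75)*(18/19) = -457530/223 + 6/25 = -11436912/5575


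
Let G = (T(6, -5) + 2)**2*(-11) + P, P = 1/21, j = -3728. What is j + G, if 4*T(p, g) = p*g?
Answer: -341099/84 ≈ -4060.7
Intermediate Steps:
T(p, g) = g*p/4 (T(p, g) = (p*g)/4 = (g*p)/4 = g*p/4)
P = 1/21 ≈ 0.047619
G = -27947/84 (G = ((1/4)*(-5)*6 + 2)**2*(-11) + 1/21 = (-15/2 + 2)**2*(-11) + 1/21 = (-11/2)**2*(-11) + 1/21 = (121/4)*(-11) + 1/21 = -1331/4 + 1/21 = -27947/84 ≈ -332.70)
j + G = -3728 - 27947/84 = -341099/84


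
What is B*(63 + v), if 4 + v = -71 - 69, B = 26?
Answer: -2106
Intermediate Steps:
v = -144 (v = -4 + (-71 - 69) = -4 - 140 = -144)
B*(63 + v) = 26*(63 - 144) = 26*(-81) = -2106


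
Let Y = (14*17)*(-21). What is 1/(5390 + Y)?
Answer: 1/392 ≈ 0.0025510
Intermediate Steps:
Y = -4998 (Y = 238*(-21) = -4998)
1/(5390 + Y) = 1/(5390 - 4998) = 1/392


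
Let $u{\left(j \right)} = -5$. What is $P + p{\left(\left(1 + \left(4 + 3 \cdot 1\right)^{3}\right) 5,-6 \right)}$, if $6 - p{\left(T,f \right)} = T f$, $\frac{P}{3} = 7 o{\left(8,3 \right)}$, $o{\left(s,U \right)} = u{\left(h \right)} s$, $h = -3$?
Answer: $9486$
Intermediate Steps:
$o{\left(s,U \right)} = - 5 s$
$P = -840$ ($P = 3 \cdot 7 \left(\left(-5\right) 8\right) = 3 \cdot 7 \left(-40\right) = 3 \left(-280\right) = -840$)
$p{\left(T,f \right)} = 6 - T f$
$P + p{\left(\left(1 + \left(4 + 3 \cdot 1\right)^{3}\right) 5,-6 \right)} = -840 - \left(-6 + \left(1 + \left(4 + 3 \cdot 1\right)^{3}\right) 5 \left(-6\right)\right) = -840 - \left(-6 + \left(1 + \left(4 + 3\right)^{3}\right) 5 \left(-6\right)\right) = -840 - \left(-6 + \left(1 + 7^{3}\right) 5 \left(-6\right)\right) = -840 - \left(-6 + \left(1 + 343\right) 5 \left(-6\right)\right) = -840 - \left(-6 + 344 \cdot 5 \left(-6\right)\right) = -840 - \left(-6 + 1720 \left(-6\right)\right) = -840 + \left(6 + 10320\right) = -840 + 10326 = 9486$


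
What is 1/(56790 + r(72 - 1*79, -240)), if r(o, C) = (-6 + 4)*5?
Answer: 1/56780 ≈ 1.7612e-5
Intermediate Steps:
r(o, C) = -10 (r(o, C) = -2*5 = -10)
1/(56790 + r(72 - 1*79, -240)) = 1/(56790 - 10) = 1/56780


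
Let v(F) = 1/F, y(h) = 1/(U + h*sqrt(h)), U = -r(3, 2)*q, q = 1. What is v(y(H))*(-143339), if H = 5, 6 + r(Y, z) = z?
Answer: -573356 - 716695*sqrt(5) ≈ -2.1759e+6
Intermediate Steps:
r(Y, z) = -6 + z
U = 4 (U = -(-6 + 2) = -(-4) = -1*(-4) = 4)
y(h) = 1/(4 + h**(3/2)) (y(h) = 1/(4 + h*sqrt(h)) = 1/(4 + h**(3/2)))
v(y(H))*(-143339) = -143339/1/(4 + 5**(3/2)) = -143339/1/(4 + 5*sqrt(5)) = (4 + 5*sqrt(5))*(-143339) = -573356 - 716695*sqrt(5)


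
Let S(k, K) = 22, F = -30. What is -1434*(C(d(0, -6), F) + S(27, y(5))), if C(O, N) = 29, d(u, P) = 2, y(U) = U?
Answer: -73134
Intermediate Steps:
-1434*(C(d(0, -6), F) + S(27, y(5))) = -1434*(29 + 22) = -1434*51 = -73134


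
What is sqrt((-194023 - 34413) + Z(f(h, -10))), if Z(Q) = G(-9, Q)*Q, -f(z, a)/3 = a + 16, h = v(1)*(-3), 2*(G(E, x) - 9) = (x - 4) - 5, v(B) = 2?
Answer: I*sqrt(228355) ≈ 477.87*I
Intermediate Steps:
G(E, x) = 9/2 + x/2 (G(E, x) = 9 + ((x - 4) - 5)/2 = 9 + ((-4 + x) - 5)/2 = 9 + (-9 + x)/2 = 9 + (-9/2 + x/2) = 9/2 + x/2)
h = -6 (h = 2*(-3) = -6)
f(z, a) = -48 - 3*a (f(z, a) = -3*(a + 16) = -3*(16 + a) = -48 - 3*a)
Z(Q) = Q*(9/2 + Q/2) (Z(Q) = (9/2 + Q/2)*Q = Q*(9/2 + Q/2))
sqrt((-194023 - 34413) + Z(f(h, -10))) = sqrt((-194023 - 34413) + (-48 - 3*(-10))*(9 + (-48 - 3*(-10)))/2) = sqrt(-228436 + (-48 + 30)*(9 + (-48 + 30))/2) = sqrt(-228436 + (1/2)*(-18)*(9 - 18)) = sqrt(-228436 + (1/2)*(-18)*(-9)) = sqrt(-228436 + 81) = sqrt(-228355) = I*sqrt(228355)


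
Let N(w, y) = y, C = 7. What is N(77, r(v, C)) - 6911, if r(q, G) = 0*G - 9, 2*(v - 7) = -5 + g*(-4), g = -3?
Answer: -6920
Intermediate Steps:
v = 21/2 (v = 7 + (-5 - 3*(-4))/2 = 7 + (-5 + 12)/2 = 7 + (½)*7 = 7 + 7/2 = 21/2 ≈ 10.500)
r(q, G) = -9 (r(q, G) = 0 - 9 = -9)
N(77, r(v, C)) - 6911 = -9 - 6911 = -6920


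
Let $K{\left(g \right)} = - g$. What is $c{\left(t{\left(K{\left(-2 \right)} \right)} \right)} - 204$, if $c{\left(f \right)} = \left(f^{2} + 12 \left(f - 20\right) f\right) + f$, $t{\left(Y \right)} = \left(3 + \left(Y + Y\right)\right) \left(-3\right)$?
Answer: $10548$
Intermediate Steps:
$t{\left(Y \right)} = -9 - 6 Y$ ($t{\left(Y \right)} = \left(3 + 2 Y\right) \left(-3\right) = -9 - 6 Y$)
$c{\left(f \right)} = f + f^{2} + f \left(-240 + 12 f\right)$ ($c{\left(f \right)} = \left(f^{2} + 12 \left(-20 + f\right) f\right) + f = \left(f^{2} + \left(-240 + 12 f\right) f\right) + f = \left(f^{2} + f \left(-240 + 12 f\right)\right) + f = f + f^{2} + f \left(-240 + 12 f\right)$)
$c{\left(t{\left(K{\left(-2 \right)} \right)} \right)} - 204 = \left(-9 - 6 \left(\left(-1\right) \left(-2\right)\right)\right) \left(-239 + 13 \left(-9 - 6 \left(\left(-1\right) \left(-2\right)\right)\right)\right) - 204 = \left(-9 - 12\right) \left(-239 + 13 \left(-9 - 12\right)\right) - 204 = - 21 \left(-239 + 13 \left(-21\right)\right) - 204 = - 21 \left(-239 - 273\right) - 204 = \left(-21\right) \left(-512\right) - 204 = 10752 - 204 = 10548$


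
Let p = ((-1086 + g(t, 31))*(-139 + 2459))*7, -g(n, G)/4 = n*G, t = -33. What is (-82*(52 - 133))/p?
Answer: 369/2712080 ≈ 0.00013606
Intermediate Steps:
g(n, G) = -4*G*n (g(n, G) = -4*n*G = -4*G*n)
p = 48817440 (p = ((-1086 - 4*31*(-33))*(-139 + 2459))*7 = ((-1086 + 4092)*2320)*7 = (3006*2320)*7 = 6973920*7 = 48817440)
(-82*(52 - 133))/p = -82*(52 - 133)/48817440 = -82*(-81)*(1/48817440) = 6642*(1/48817440) = 369/2712080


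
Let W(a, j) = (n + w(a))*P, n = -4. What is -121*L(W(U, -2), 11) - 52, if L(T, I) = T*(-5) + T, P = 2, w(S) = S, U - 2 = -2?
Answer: -3924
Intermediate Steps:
U = 0 (U = 2 - 2 = 0)
W(a, j) = -8 + 2*a (W(a, j) = (-4 + a)*2 = -8 + 2*a)
L(T, I) = -4*T (L(T, I) = -5*T + T = -4*T)
-121*L(W(U, -2), 11) - 52 = -(-484)*(-8 + 2*0) - 52 = -(-484)*(-8 + 0) - 52 = -(-484)*(-8) - 52 = -121*32 - 52 = -3872 - 52 = -3924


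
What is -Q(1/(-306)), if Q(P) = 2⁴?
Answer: -16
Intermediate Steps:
Q(P) = 16
-Q(1/(-306)) = -1*16 = -16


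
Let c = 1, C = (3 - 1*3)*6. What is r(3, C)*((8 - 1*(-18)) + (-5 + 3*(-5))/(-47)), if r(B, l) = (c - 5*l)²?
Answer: 1242/47 ≈ 26.426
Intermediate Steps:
C = 0 (C = (3 - 3)*6 = 0*6 = 0)
r(B, l) = (1 - 5*l)²
r(3, C)*((8 - 1*(-18)) + (-5 + 3*(-5))/(-47)) = (-1 + 5*0)²*((8 - 1*(-18)) + (-5 + 3*(-5))/(-47)) = (-1 + 0)²*((8 + 18) + (-5 - 15)*(-1/47)) = (-1)²*(26 - 20*(-1/47)) = 1*(26 + 20/47) = 1*(1242/47) = 1242/47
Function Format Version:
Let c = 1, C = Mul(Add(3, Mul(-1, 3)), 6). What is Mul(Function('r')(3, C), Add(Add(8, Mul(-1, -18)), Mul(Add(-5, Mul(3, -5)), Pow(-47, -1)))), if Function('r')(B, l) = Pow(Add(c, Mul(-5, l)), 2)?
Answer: Rational(1242, 47) ≈ 26.426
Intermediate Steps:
C = 0 (C = Mul(Add(3, -3), 6) = Mul(0, 6) = 0)
Function('r')(B, l) = Pow(Add(1, Mul(-5, l)), 2)
Mul(Function('r')(3, C), Add(Add(8, Mul(-1, -18)), Mul(Add(-5, Mul(3, -5)), Pow(-47, -1)))) = Mul(Pow(Add(-1, Mul(5, 0)), 2), Add(Add(8, Mul(-1, -18)), Mul(Add(-5, Mul(3, -5)), Pow(-47, -1)))) = Mul(Pow(Add(-1, 0), 2), Add(Add(8, 18), Mul(Add(-5, -15), Rational(-1, 47)))) = Mul(Pow(-1, 2), Add(26, Mul(-20, Rational(-1, 47)))) = Mul(1, Add(26, Rational(20, 47))) = Mul(1, Rational(1242, 47)) = Rational(1242, 47)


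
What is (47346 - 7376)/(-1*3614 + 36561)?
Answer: 39970/32947 ≈ 1.2132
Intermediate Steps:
(47346 - 7376)/(-1*3614 + 36561) = 39970/(-3614 + 36561) = 39970/32947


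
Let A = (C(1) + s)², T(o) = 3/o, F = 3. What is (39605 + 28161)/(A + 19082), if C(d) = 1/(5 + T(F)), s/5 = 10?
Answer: 2439576/777553 ≈ 3.1375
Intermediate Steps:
s = 50 (s = 5*10 = 50)
C(d) = ⅙ (C(d) = 1/(5 + 3/3) = 1/(5 + 3*(⅓)) = 1/(5 + 1) = 1/6 = ⅙)
A = 90601/36 (A = (⅙ + 50)² = (301/6)² = 90601/36 ≈ 2516.7)
(39605 + 28161)/(A + 19082) = (39605 + 28161)/(90601/36 + 19082) = 67766/(777553/36) = 67766*(36/777553) = 2439576/777553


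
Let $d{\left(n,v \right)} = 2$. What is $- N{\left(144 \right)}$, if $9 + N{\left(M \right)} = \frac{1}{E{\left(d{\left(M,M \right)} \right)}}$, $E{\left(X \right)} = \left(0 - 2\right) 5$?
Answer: $\frac{91}{10} \approx 9.1$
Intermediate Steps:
$E{\left(X \right)} = -10$ ($E{\left(X \right)} = \left(-2\right) 5 = -10$)
$N{\left(M \right)} = - \frac{91}{10}$ ($N{\left(M \right)} = -9 + \frac{1}{-10} = -9 - \frac{1}{10} = - \frac{91}{10}$)
$- N{\left(144 \right)} = \left(-1\right) \left(- \frac{91}{10}\right) = \frac{91}{10}$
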